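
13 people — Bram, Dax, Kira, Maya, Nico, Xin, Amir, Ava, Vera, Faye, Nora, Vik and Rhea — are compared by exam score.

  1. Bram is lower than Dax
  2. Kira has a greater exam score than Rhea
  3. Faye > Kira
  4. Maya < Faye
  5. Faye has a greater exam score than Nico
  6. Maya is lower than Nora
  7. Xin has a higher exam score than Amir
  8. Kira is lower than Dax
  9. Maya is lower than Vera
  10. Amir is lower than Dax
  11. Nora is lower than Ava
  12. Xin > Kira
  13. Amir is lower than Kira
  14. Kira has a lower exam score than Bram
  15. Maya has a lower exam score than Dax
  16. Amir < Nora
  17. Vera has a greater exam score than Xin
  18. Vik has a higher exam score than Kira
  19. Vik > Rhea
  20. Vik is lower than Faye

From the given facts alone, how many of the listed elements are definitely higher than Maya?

From Maya the given relations immediately reach Nora, Dax, Faye, Vera.
From those, Ava — 5 in total.
No other element is forced above Maya by the given relations, so the count is 5.

5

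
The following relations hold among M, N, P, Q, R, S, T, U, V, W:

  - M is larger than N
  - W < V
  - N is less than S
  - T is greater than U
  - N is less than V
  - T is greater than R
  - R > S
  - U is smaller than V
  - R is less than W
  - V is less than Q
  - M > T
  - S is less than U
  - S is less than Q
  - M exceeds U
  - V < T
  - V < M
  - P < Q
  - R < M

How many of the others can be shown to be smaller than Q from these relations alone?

From Q the given relations immediately reach S, P, V.
From those, N, U, W — 6 in total.
From those, R — 7 in total.
No other element is forced below Q by the given relations, so the count is 7.

7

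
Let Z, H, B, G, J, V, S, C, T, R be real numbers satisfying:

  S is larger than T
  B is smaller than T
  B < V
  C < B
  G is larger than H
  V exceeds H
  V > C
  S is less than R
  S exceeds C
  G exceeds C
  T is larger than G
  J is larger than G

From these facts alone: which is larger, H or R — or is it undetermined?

R

H < G and G < T give H < T.
With T < S: H < G < T < S.
Then S < R extends the chain to R.
So R is larger.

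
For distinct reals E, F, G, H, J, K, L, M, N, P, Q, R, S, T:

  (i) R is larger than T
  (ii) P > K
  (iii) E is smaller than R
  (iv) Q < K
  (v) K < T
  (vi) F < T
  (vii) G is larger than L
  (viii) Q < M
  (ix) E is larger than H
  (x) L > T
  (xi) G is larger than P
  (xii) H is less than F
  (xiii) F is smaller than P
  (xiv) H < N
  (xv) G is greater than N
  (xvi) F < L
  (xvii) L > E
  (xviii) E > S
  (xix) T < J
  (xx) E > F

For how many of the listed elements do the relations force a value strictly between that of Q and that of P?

1

The relations place Q below P. An element lies strictly between them when it is forced above Q and also forced below P.
Above Q: {M, K, T, J, R, L, G}. Below P: {H, F, K}.
Intersection: {K} — 1.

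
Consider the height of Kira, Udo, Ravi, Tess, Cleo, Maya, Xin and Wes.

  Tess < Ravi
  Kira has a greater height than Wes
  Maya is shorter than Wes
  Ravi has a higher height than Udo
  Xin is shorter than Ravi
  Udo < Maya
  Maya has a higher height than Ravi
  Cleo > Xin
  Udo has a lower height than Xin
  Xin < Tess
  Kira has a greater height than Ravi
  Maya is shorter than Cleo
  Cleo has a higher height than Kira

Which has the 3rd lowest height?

Tess

Chaining the given pairs: Udo < Xin < Tess < Ravi < Maya < Wes < Kira < Cleo.
The 3rd smallest is Tess.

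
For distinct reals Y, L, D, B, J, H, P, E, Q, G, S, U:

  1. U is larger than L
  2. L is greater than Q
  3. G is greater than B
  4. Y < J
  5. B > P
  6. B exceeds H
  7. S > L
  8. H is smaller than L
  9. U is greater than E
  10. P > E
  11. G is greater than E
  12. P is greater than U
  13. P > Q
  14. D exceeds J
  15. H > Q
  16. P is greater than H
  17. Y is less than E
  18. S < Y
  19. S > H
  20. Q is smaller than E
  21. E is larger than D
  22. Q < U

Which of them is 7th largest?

J

Piecing the relations together gives one ordering: Q < H < L < S < Y < J < D < E < U < P < B < G.
The 7th largest is J.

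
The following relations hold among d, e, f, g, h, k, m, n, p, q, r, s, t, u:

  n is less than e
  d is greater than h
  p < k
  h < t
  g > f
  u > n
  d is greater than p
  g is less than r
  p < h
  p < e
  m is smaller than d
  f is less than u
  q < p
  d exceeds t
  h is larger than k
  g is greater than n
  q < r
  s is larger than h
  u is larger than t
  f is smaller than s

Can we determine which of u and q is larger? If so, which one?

The relevant relations are q < p; p < k; k < h; h < t; t < u.
Together: q < p < k < h < t < u.
So u is larger.

u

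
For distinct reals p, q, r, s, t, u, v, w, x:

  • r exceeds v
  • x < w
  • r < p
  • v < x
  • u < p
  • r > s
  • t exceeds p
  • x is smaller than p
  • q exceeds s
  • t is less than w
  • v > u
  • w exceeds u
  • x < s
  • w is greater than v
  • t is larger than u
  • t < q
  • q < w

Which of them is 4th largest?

p

The consecutive relations fix a unique order: u < v < x < s < r < p < t < q < w.
Counting 4 from the largest end gives p.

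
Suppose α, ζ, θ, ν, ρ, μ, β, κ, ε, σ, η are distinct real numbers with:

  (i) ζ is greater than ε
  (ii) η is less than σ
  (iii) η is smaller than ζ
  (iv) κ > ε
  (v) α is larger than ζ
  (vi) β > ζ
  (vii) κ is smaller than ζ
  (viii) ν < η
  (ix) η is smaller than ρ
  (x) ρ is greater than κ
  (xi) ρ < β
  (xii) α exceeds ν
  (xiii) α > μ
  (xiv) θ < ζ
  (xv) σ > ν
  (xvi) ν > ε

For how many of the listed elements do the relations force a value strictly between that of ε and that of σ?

The relations place ε below σ. An element lies strictly between them when it is forced above ε and also forced below σ.
Above ε: {ν, κ, η, ρ, ζ, α, β}. Below σ: {ν, η}.
Intersection: {ν, η} — 2.

2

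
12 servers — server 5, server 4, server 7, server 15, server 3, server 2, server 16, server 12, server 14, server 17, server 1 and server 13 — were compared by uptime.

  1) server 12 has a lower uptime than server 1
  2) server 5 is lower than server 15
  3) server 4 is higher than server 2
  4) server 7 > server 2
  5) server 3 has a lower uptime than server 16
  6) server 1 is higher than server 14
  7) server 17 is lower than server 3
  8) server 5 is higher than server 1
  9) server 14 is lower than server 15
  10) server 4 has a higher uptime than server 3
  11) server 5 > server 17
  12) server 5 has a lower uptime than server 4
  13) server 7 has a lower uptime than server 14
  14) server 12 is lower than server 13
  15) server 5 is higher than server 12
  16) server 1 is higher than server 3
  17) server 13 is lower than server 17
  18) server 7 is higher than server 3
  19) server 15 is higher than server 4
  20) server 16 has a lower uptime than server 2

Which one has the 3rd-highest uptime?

Piecing the relations together gives one ordering: server 12 < server 13 < server 17 < server 3 < server 16 < server 2 < server 7 < server 14 < server 1 < server 5 < server 4 < server 15.
Counting 3 from the largest end gives server 5.

server 5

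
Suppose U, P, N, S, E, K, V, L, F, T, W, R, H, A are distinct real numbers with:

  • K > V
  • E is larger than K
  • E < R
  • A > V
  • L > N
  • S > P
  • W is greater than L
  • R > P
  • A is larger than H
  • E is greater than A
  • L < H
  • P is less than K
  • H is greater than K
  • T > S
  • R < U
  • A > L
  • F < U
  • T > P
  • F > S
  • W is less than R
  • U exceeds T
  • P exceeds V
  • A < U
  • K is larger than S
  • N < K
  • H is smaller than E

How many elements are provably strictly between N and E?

4

The relations place N below E. An element lies strictly between them when it is forced above N and also forced below E.
Above N: {L, K, H, A, W, R, U}. Below E: {V, P, S, L, K, H, A}.
Intersection: {L, K, H, A} — 4.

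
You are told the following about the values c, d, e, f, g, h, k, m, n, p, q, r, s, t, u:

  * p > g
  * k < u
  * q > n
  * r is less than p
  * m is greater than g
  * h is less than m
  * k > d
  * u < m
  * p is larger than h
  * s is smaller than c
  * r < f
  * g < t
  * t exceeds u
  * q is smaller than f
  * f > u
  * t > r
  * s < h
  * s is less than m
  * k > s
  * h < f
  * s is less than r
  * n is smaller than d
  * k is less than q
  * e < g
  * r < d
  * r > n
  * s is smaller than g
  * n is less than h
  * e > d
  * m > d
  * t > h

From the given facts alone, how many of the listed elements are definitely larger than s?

13

From s the given relations immediately reach r, g, h, k, m, c.
From those, d, p, u, t, q, f — 12 in total.
From those, e — 13 in total.
No other element is forced above s by the given relations, so the count is 13.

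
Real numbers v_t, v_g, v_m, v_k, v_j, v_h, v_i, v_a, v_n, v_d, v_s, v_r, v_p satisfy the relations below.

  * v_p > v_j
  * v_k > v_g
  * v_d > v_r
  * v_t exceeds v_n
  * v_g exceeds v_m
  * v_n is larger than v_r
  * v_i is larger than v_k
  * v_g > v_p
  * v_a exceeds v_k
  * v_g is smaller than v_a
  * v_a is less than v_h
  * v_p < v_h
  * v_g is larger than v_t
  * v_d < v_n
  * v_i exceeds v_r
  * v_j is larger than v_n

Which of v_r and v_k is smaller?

v_r

The relevant relations are v_r < v_d; v_d < v_n; v_n < v_t; v_t < v_g; v_g < v_k.
Chaining these gives v_r < v_d < v_n < v_t < v_g < v_k.
So v_r < v_k; v_r is the smaller of the two.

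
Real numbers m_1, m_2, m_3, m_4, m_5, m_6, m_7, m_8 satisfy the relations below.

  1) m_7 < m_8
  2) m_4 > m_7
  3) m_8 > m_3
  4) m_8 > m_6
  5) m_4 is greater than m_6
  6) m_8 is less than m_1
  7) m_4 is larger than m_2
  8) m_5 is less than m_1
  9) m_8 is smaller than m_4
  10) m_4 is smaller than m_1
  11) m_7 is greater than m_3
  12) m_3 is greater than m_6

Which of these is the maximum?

m_1

Chaining downward from m_1: directly below it, m_5, m_8, m_4; then m_6, m_2, m_3, m_7.
That covers every other element, and nothing is given above m_1, so m_1 is the maximum.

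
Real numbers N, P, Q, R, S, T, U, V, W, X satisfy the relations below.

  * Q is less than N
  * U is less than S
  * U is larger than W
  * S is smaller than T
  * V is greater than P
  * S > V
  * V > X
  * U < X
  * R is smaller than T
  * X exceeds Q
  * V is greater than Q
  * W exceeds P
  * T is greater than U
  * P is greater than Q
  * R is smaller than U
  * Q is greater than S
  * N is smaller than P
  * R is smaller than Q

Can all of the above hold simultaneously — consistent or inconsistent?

We have S < Q stated directly, yet also Q < N < P < W < U < X < V < S by chaining the others — so Q < S. Contradiction.

inconsistent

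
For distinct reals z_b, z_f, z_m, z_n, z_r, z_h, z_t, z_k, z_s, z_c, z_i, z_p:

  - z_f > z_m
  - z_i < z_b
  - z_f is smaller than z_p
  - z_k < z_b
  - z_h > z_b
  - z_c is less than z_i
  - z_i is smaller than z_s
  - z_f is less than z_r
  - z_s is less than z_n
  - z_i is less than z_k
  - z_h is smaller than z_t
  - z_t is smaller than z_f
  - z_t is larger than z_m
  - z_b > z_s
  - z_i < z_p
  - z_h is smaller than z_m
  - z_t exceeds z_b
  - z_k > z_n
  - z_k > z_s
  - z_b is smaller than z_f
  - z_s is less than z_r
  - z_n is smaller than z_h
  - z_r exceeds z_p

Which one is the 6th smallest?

z_b

Chaining the given pairs: z_c < z_i < z_s < z_n < z_k < z_b < z_h < z_m < z_t < z_f < z_p < z_r.
Counting 6 from the smallest end gives z_b.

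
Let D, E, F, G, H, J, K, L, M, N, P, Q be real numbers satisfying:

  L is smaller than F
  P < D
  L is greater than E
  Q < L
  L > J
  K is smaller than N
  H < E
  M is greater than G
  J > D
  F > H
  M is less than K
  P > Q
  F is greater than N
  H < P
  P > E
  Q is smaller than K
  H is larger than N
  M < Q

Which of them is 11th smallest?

Piecing the relations together gives one ordering: G < M < Q < K < N < H < E < P < D < J < L < F.
The 11th smallest is L.

L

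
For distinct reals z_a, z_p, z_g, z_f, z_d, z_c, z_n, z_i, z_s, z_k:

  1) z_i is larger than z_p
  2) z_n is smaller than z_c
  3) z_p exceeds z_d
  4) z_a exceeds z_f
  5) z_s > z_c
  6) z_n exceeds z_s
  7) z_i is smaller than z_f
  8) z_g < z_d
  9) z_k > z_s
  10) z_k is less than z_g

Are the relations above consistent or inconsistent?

inconsistent

Chaining the given relations yields z_n < z_c < z_s, so z_n < z_s. But one relation states z_s < z_n. These cannot both hold.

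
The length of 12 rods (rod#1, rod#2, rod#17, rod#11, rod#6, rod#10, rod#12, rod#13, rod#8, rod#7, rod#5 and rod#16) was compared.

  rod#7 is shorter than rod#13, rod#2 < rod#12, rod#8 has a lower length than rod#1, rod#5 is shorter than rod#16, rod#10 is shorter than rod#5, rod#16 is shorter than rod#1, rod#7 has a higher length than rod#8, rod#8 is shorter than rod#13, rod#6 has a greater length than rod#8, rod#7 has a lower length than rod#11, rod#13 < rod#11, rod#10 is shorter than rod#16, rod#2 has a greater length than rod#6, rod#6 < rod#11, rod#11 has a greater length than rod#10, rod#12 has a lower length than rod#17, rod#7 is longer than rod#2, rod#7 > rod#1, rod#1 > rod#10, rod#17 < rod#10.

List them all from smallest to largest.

Nothing is placed below rod#8, so it is least; from there rod#8 < rod#6; rod#6 < rod#2; rod#2 < rod#12; rod#12 < rod#17; rod#17 < rod#10; rod#10 < rod#5; rod#5 < rod#16; rod#16 < rod#1; rod#1 < rod#7; rod#7 < rod#13; rod#13 < rod#11, each given directly.

rod#8 < rod#6 < rod#2 < rod#12 < rod#17 < rod#10 < rod#5 < rod#16 < rod#1 < rod#7 < rod#13 < rod#11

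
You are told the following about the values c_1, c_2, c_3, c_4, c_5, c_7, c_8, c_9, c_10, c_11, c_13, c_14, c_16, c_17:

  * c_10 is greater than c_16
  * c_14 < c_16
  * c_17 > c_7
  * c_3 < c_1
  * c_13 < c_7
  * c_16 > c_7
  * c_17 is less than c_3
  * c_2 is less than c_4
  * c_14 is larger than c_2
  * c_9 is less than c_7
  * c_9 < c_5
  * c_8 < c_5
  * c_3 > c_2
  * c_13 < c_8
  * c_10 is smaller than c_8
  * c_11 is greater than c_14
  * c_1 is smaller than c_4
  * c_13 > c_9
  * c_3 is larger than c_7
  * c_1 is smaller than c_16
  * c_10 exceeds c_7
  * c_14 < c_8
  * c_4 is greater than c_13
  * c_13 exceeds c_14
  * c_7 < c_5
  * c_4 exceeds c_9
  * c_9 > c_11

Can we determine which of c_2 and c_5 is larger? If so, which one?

c_5

Link the given pairs in sequence: c_2 < c_14; c_14 < c_11; c_11 < c_9; c_9 < c_13; c_13 < c_7; c_7 < c_17; c_17 < c_3; c_3 < c_1; c_1 < c_16; c_16 < c_10; c_10 < c_8; c_8 < c_5.
Together: c_2 < c_14 < c_11 < c_9 < c_13 < c_7 < c_17 < c_3 < c_1 < c_16 < c_10 < c_8 < c_5.
So c_5 is larger.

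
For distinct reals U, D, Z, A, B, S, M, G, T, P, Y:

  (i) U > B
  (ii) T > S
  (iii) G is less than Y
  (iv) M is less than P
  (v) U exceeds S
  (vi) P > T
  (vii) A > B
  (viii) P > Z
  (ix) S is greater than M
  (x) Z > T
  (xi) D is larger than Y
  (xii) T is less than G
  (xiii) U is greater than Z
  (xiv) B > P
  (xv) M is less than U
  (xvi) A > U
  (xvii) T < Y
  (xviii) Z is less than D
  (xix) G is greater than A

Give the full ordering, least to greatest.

M < S < T < Z < P < B < U < A < G < Y < D

The consecutive links are each given: M < S; S < T; T < Z; Z < P; P < B; B < U; U < A; A < G; G < Y; Y < D.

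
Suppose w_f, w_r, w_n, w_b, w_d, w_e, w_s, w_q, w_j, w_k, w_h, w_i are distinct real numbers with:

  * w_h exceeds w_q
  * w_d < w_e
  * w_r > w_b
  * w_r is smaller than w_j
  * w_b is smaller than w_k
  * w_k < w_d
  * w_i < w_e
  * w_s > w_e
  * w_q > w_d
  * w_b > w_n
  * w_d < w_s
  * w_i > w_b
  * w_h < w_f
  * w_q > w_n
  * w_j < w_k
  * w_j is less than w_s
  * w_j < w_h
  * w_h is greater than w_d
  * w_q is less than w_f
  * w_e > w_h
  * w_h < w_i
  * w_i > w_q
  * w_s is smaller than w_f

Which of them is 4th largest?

w_i

The consecutive relations fix a unique order: w_n < w_b < w_r < w_j < w_k < w_d < w_q < w_h < w_i < w_e < w_s < w_f.
Counting 4 from the largest end gives w_i.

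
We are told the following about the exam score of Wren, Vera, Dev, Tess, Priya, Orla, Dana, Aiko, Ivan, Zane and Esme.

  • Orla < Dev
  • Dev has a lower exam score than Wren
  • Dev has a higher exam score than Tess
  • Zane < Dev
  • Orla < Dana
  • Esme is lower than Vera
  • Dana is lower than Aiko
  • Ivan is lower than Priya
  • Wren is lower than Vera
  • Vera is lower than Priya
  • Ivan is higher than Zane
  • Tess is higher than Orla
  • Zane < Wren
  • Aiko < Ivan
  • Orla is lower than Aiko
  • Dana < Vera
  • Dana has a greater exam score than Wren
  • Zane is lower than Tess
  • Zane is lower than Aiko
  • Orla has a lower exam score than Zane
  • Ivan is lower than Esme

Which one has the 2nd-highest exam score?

Vera

Piecing the relations together gives one ordering: Orla < Zane < Tess < Dev < Wren < Dana < Aiko < Ivan < Esme < Vera < Priya.
The 2nd largest is Vera.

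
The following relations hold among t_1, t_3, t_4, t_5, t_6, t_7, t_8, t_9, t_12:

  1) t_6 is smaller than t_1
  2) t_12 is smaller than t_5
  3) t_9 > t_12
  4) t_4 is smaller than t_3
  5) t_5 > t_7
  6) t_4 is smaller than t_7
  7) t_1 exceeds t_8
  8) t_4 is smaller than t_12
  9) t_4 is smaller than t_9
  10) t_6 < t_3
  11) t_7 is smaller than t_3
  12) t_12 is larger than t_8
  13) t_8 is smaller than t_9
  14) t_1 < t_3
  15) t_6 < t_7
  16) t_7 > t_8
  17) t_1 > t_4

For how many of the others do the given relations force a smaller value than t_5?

The elements the relations force below t_5 are t_6, t_8, t_4, t_7, t_12 — no chain reaches any other.
That is 5.

5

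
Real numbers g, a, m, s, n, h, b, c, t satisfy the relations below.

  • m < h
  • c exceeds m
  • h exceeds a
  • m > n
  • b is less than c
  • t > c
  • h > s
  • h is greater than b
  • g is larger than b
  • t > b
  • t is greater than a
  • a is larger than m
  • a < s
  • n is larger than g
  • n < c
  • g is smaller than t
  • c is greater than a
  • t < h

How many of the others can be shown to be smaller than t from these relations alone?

Directly below t: b, g, a, c.
One step further: n, m (6 so far).
No other element is forced below t by the given relations, so the count is 6.

6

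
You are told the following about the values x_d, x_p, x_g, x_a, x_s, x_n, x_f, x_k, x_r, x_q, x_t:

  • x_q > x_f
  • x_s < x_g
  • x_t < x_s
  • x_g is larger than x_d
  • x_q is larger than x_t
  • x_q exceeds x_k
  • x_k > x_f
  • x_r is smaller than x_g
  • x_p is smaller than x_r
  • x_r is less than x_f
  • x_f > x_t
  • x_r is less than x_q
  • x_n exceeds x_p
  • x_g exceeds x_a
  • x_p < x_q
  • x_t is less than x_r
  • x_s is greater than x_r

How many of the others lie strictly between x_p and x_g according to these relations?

2

Chaining upward from x_p reaches: x_r, x_s, x_f, x_n, x_k, x_q.
Chaining downward from x_g reaches: x_d, x_a, x_t, x_r, x_s.
Strictly between x_p and x_g are those in both lists: x_r, x_s — 2 elements.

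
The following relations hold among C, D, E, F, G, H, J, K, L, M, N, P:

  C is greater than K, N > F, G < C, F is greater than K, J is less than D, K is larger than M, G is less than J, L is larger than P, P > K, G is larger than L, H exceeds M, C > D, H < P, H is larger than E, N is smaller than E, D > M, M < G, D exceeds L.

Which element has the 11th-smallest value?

Piecing the relations together gives one ordering: M < K < F < N < E < H < P < L < G < J < D < C.
Counting 11 from the smallest end gives D.

D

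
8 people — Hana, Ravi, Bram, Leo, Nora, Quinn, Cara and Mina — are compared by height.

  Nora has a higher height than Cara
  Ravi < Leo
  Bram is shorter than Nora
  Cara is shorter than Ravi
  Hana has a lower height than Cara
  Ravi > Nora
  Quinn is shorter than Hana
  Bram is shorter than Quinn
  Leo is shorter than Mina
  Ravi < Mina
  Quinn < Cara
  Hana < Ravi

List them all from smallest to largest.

Bram < Quinn < Hana < Cara < Nora < Ravi < Leo < Mina

The consecutive links are each given: Bram < Quinn; Quinn < Hana; Hana < Cara; Cara < Nora; Nora < Ravi; Ravi < Leo; Leo < Mina.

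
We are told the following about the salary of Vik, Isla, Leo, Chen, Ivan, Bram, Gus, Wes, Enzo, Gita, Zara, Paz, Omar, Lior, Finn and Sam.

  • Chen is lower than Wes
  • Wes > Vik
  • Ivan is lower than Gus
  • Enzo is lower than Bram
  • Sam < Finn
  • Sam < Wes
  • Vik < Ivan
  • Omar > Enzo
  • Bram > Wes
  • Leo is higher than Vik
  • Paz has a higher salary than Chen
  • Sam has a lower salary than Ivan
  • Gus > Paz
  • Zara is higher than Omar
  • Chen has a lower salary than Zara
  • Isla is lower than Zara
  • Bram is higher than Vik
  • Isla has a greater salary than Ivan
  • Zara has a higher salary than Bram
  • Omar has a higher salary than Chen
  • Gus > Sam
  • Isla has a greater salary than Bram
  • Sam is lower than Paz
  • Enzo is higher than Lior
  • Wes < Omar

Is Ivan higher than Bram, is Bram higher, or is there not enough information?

Following every chain through Ivan: above Ivan we get Gus, Isla, Zara; below Ivan we get Vik, Sam.
Bram is not reached, and no chain runs the other way from Bram to Ivan.
So the given relations leave the order of Ivan and Bram undetermined.

undetermined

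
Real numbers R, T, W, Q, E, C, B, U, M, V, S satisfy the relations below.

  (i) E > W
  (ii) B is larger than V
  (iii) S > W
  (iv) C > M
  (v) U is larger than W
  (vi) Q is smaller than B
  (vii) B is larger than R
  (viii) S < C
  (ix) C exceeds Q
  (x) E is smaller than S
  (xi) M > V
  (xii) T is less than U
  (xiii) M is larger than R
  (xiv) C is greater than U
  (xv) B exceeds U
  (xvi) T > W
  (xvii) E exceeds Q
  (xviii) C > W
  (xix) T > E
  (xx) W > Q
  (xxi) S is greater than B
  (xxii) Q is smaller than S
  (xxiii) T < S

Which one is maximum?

Chaining downward from C: directly below it, Q, W, U, M, S; then R, V, E, T, B.
That covers every other element, and nothing is given above C, so C is the maximum.

C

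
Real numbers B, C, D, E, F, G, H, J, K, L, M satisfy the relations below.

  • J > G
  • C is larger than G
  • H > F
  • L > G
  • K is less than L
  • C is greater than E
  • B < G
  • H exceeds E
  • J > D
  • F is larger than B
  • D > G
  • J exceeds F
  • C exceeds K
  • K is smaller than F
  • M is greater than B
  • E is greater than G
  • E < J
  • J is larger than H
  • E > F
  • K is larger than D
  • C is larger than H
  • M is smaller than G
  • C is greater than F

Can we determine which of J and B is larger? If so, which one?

Following the relations from B: B < M < G < D < K < F < E < H < J.
So J is larger.

J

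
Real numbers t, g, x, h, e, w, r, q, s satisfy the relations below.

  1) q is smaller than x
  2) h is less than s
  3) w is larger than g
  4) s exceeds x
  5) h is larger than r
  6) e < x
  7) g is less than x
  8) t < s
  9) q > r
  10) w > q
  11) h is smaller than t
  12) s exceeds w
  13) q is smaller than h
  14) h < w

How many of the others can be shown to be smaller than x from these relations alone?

From x the given relations immediately reach g, q, e.
From those, r — 4 in total.
Nothing else is reachable below x; 4 in all.

4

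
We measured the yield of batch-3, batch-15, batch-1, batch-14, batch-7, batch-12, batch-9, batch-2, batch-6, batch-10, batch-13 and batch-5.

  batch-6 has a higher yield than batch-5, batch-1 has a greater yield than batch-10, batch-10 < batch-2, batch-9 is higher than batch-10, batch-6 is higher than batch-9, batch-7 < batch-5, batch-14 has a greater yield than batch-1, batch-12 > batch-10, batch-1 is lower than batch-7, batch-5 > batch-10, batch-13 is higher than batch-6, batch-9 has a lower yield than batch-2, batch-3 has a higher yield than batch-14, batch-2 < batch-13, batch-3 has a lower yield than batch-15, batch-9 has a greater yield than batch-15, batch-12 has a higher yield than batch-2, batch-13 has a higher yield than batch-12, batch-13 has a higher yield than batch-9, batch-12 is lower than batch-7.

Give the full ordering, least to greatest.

The consecutive links are each given: batch-10 < batch-1; batch-1 < batch-14; batch-14 < batch-3; batch-3 < batch-15; batch-15 < batch-9; batch-9 < batch-2; batch-2 < batch-12; batch-12 < batch-7; batch-7 < batch-5; batch-5 < batch-6; batch-6 < batch-13.

batch-10 < batch-1 < batch-14 < batch-3 < batch-15 < batch-9 < batch-2 < batch-12 < batch-7 < batch-5 < batch-6 < batch-13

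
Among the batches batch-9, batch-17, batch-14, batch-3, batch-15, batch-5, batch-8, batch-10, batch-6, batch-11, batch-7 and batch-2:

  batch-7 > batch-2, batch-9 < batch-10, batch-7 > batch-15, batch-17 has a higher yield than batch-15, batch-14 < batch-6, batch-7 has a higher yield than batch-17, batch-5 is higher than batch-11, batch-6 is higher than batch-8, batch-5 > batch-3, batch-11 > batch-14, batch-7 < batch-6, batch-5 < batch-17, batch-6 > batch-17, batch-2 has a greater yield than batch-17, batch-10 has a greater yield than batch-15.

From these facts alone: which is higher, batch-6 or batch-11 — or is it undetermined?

batch-11 < batch-5 and batch-5 < batch-17 give batch-11 < batch-17.
Then batch-17 < batch-2 extends the chain to batch-2.
Then batch-2 < batch-7 extends the chain to batch-7.
Then batch-7 < batch-6 extends the chain to batch-6.
So batch-6 is higher.

batch-6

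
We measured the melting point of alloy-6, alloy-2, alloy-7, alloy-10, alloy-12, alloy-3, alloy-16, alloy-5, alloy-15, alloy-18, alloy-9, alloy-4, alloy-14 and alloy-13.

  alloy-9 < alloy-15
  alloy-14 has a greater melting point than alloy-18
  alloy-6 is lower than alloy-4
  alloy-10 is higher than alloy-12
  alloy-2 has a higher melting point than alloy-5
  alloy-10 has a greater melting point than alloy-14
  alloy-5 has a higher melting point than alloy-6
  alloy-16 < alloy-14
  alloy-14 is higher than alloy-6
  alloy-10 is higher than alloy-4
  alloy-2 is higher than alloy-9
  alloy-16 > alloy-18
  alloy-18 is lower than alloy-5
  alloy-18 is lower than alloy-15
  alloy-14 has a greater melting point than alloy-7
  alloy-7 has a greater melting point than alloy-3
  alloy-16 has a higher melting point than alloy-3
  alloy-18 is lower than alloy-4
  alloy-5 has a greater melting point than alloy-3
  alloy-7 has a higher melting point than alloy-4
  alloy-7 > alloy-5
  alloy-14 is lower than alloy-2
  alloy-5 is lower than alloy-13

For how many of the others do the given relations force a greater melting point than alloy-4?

4

Directly above alloy-4: alloy-7, alloy-10.
One step further: alloy-14 (3 so far).
One step further: alloy-2 (4 so far).
Nothing else is reachable above alloy-4; 4 in all.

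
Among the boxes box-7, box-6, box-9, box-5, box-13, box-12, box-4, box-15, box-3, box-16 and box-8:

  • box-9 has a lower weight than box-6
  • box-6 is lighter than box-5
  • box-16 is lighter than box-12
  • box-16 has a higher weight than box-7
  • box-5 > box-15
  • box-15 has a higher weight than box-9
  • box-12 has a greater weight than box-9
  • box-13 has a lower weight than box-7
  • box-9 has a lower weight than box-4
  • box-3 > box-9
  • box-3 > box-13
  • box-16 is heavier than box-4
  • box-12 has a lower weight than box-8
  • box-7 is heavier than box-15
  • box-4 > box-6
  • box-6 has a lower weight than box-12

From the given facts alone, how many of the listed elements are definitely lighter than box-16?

From box-16 the given relations immediately reach box-7, box-4.
From those, box-13, box-9, box-15, box-6 — 6 in total.
No other element is forced below box-16 by the given relations, so the count is 6.

6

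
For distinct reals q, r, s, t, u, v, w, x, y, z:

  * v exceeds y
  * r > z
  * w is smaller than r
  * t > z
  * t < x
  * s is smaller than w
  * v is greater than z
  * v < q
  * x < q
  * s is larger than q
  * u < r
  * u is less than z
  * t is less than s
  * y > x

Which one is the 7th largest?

Piecing the relations together gives one ordering: u < z < t < x < y < v < q < s < w < r.
The 7th largest is x.

x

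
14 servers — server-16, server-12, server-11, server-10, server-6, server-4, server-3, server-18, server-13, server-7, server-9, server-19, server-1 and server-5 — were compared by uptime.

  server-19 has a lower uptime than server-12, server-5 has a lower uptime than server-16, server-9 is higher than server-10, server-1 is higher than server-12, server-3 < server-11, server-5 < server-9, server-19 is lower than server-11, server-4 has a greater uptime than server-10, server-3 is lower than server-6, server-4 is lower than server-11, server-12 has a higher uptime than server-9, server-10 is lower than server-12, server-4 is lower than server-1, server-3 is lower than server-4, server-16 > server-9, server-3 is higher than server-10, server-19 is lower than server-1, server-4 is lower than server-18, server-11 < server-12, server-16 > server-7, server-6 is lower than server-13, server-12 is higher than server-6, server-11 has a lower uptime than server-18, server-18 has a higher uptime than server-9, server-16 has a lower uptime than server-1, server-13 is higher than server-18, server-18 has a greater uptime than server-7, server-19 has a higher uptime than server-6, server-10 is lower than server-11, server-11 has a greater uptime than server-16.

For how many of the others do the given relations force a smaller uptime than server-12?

From server-12 the given relations immediately reach server-10, server-6, server-9, server-19, server-11.
From those, server-3, server-4, server-5, server-16 — 9 in total.
From those, server-7 — 10 in total.
Nothing else is reachable below server-12; 10 in all.

10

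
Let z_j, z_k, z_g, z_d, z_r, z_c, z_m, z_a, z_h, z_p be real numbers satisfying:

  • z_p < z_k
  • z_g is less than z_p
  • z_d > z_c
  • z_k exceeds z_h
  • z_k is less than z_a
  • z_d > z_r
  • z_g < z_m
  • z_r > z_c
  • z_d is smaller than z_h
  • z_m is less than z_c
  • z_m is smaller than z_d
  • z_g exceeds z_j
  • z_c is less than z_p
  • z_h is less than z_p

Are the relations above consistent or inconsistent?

Every relation is compatible with z_j < z_g < z_m < z_c < z_r < z_d < z_h < z_p < z_k < z_a; the set is consistent.

consistent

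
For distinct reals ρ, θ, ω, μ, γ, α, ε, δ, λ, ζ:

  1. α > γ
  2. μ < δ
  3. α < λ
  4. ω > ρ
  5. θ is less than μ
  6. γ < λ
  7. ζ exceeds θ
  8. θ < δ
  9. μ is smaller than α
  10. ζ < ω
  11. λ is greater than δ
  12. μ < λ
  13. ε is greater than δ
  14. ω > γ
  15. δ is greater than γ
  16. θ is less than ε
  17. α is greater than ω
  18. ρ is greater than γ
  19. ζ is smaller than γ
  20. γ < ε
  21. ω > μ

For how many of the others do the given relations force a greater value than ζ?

Directly above ζ: γ, ω.
One step further: ρ, α, δ, ε, λ (7 so far).
No other element is forced above ζ by the given relations, so the count is 7.

7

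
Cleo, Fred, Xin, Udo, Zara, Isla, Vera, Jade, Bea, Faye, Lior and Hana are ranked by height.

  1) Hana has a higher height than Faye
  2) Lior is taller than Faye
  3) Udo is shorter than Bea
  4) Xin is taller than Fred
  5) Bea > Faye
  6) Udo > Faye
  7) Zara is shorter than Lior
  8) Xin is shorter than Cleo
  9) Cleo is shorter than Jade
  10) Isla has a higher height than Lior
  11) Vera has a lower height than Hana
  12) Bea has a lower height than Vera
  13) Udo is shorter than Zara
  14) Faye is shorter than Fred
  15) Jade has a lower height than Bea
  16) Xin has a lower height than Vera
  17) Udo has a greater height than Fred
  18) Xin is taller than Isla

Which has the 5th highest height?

Piecing the relations together gives one ordering: Faye < Fred < Udo < Zara < Lior < Isla < Xin < Cleo < Jade < Bea < Vera < Hana.
The 5th largest is Cleo.

Cleo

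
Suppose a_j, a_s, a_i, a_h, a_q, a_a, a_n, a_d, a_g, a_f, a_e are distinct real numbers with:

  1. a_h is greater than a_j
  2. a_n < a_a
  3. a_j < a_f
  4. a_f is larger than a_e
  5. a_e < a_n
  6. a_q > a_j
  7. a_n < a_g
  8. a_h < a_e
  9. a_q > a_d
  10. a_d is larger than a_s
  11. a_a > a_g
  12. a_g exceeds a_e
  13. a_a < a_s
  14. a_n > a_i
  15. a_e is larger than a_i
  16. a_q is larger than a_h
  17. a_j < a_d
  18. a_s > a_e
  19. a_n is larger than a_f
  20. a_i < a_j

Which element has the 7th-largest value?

a_f

The consecutive relations fix a unique order: a_i < a_j < a_h < a_e < a_f < a_n < a_g < a_a < a_s < a_d < a_q.
The 7th largest is a_f.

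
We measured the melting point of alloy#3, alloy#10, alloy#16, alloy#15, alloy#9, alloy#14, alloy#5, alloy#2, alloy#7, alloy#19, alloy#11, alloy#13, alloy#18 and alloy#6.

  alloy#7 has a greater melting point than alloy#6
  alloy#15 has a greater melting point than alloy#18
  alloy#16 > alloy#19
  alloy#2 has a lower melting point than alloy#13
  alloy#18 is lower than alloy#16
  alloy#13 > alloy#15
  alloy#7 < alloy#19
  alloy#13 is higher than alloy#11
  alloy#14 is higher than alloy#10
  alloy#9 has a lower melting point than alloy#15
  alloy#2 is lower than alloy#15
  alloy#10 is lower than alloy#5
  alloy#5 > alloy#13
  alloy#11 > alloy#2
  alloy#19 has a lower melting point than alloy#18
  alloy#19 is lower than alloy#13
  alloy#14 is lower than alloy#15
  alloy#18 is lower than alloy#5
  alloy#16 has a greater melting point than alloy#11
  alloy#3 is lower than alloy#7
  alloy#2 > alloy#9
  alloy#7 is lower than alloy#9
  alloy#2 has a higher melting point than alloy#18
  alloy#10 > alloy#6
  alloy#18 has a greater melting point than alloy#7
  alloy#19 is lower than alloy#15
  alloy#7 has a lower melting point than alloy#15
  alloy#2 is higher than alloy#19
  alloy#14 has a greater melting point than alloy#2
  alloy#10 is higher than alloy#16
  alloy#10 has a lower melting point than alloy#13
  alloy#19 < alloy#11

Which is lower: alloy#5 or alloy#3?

The relevant relations are alloy#3 < alloy#7; alloy#7 < alloy#19; alloy#19 < alloy#18; alloy#18 < alloy#2; alloy#2 < alloy#11; alloy#11 < alloy#16; alloy#16 < alloy#10; alloy#10 < alloy#14; alloy#14 < alloy#15; alloy#15 < alloy#13; alloy#13 < alloy#5.
Together: alloy#3 < alloy#7 < alloy#19 < alloy#18 < alloy#2 < alloy#11 < alloy#16 < alloy#10 < alloy#14 < alloy#15 < alloy#13 < alloy#5.
So alloy#3 < alloy#5; alloy#3 is the lower of the two.

alloy#3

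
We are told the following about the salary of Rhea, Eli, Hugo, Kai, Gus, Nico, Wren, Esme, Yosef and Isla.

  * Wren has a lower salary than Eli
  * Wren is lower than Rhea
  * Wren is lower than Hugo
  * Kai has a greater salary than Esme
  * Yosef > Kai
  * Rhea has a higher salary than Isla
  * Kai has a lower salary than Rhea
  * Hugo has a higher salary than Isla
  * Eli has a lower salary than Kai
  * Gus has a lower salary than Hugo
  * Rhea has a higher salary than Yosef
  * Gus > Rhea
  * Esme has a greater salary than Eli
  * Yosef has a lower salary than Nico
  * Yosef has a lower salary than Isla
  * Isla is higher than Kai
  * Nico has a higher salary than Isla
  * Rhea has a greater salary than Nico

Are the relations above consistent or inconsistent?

The single ordering Wren < Eli < Esme < Kai < Yosef < Isla < Nico < Rhea < Gus < Hugo satisfies every listed relation, so no contradiction arises.

consistent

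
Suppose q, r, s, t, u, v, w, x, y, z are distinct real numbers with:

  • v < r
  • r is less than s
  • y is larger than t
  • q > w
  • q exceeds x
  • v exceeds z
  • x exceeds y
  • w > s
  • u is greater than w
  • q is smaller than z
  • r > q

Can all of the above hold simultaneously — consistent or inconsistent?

inconsistent

We have w < q stated directly, yet also q < z < v < r < s < w by chaining the others — so q < w. Contradiction.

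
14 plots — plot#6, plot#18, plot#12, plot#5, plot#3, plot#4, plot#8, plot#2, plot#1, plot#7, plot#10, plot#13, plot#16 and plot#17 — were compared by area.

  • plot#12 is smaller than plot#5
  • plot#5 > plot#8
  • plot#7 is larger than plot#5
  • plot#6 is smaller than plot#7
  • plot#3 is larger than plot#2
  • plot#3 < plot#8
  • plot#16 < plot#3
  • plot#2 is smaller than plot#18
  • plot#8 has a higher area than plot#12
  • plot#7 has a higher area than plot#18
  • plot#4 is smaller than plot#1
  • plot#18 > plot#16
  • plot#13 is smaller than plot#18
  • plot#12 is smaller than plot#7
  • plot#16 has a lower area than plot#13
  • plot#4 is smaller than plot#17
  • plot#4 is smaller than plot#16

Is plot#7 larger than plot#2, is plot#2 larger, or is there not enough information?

plot#7

The relevant relations are plot#2 < plot#3; plot#3 < plot#8; plot#8 < plot#5; plot#5 < plot#7.
Chaining these gives plot#2 < plot#3 < plot#8 < plot#5 < plot#7.
So plot#7 is larger.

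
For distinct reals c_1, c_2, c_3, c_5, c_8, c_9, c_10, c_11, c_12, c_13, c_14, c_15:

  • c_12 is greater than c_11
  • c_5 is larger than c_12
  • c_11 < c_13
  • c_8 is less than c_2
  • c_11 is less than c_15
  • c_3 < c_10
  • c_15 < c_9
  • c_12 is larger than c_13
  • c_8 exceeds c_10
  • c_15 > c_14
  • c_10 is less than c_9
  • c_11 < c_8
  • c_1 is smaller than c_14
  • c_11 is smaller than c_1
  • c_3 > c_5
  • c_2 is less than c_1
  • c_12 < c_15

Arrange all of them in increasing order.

c_11 < c_13 < c_12 < c_5 < c_3 < c_10 < c_8 < c_2 < c_1 < c_14 < c_15 < c_9

Each adjacent pair is fixed by a given relation: c_11 < c_13; c_13 < c_12; c_12 < c_5; c_5 < c_3; c_3 < c_10; c_10 < c_8; c_8 < c_2; c_2 < c_1; c_1 < c_14; c_14 < c_15; c_15 < c_9. Chaining them end to end gives the full order.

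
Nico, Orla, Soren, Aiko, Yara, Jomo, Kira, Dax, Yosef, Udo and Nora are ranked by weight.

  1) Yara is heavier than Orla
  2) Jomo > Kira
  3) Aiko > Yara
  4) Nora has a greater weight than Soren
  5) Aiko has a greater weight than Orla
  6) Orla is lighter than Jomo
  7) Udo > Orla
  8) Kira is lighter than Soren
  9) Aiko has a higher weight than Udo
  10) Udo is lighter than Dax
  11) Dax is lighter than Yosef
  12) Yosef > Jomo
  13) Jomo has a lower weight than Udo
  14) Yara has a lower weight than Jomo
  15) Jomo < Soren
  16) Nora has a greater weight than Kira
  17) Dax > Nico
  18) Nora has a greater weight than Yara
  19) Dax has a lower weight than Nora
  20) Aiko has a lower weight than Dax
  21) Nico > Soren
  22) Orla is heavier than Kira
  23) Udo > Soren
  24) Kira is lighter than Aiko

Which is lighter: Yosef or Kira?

Kira < Orla and Orla < Yara give Kira < Yara.
Then Yara < Jomo extends the chain to Jomo.
With Jomo < Soren: Kira < Orla < Yara < Jomo < Soren.
With Soren < Udo: Kira < Orla < Yara < Jomo < Soren < Udo.
Then Udo < Aiko extends the chain to Aiko.
Then Aiko < Dax extends the chain to Dax.
With Dax < Yosef: Kira < Orla < Yara < Jomo < Soren < Udo < Aiko < Dax < Yosef.
So Kira < Yosef; Kira is the lighter of the two.

Kira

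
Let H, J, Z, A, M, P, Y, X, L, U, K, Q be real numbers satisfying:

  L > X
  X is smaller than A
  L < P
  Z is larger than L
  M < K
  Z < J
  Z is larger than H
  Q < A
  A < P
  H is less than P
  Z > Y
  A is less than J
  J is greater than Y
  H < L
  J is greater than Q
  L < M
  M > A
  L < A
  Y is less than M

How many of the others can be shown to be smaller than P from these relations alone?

5

From P the given relations immediately reach H, L, A.
From those, X, Q — 5 in total.
Nothing else is reachable below P; 5 in all.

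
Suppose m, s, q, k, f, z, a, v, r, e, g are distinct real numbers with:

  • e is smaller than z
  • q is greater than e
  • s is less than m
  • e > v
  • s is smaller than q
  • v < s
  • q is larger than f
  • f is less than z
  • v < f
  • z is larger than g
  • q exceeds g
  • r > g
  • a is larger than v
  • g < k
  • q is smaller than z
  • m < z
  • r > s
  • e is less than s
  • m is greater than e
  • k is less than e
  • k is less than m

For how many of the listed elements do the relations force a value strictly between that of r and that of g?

Chaining upward from g reaches: k, e, s, m, q, z.
Chaining downward from r reaches: k, v, e, s.
Strictly between g and r are those in both lists: k, e, s — 3 elements.

3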